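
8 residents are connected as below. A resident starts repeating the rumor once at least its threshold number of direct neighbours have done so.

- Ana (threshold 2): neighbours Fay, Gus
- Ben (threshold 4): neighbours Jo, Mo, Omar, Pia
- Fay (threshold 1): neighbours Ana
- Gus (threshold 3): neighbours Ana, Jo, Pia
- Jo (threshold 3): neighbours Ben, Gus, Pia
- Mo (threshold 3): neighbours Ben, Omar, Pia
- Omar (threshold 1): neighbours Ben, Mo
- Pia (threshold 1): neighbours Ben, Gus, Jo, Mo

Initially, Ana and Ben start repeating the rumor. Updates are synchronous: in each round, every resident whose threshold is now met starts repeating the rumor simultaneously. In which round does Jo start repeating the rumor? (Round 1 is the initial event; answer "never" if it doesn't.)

never

Round 1 — Ana, Ben start repeating the rumor (initial).
Round 2 — checking thresholds:
  Fay: 1 of 1 neighbours ≥ 1, starts repeating the rumor.
  Gus: 1 of 3 neighbours < 3, not yet.
  Jo: 1 of 3 neighbours < 3, not yet.
  Mo: 1 of 3 neighbours < 3, not yet.
  Omar: 1 of 2 neighbours ≥ 1, starts repeating the rumor.
  Pia: 1 of 4 neighbours ≥ 1, starts repeating the rumor.
Round 3 — checking thresholds:
  Gus: 2 of 3 neighbours < 3, not yet.
  Jo: 2 of 3 neighbours < 3, not yet.
  Mo: 3 of 3 neighbours ≥ 3, starts repeating the rumor.
Round 4 — no new spreads; cascade stops.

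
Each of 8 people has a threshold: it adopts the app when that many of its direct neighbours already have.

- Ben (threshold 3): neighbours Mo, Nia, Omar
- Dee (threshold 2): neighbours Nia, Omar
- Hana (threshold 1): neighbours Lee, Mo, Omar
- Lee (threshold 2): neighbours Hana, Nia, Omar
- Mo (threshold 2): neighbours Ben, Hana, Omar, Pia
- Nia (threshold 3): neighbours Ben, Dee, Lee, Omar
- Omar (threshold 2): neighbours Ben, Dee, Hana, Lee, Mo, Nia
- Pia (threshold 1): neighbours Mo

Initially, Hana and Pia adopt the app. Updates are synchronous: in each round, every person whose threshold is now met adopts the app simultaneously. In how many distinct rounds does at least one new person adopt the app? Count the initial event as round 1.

4

Round 1 — Hana, Pia adopt the app (initial).
Round 2 — checking thresholds:
  Lee: 1 of 3 neighbours < 2, not yet.
  Mo: 2 of 4 neighbours ≥ 2, adopts the app.
  Omar: 1 of 6 neighbours < 2, not yet.
Round 3 — checking thresholds:
  Ben: 1 of 3 neighbours < 3, not yet.
  Lee: 1 of 3 neighbours < 2, not yet.
  Omar: 2 of 6 neighbours ≥ 2, adopts the app.
Round 4 — checking thresholds:
  Ben: 2 of 3 neighbours < 3, not yet.
  Dee: 1 of 2 neighbours < 2, not yet.
  Lee: 2 of 3 neighbours ≥ 2, adopts the app.
  Nia: 1 of 4 neighbours < 3, not yet.
Round 5 — no new adoptions; cascade stops.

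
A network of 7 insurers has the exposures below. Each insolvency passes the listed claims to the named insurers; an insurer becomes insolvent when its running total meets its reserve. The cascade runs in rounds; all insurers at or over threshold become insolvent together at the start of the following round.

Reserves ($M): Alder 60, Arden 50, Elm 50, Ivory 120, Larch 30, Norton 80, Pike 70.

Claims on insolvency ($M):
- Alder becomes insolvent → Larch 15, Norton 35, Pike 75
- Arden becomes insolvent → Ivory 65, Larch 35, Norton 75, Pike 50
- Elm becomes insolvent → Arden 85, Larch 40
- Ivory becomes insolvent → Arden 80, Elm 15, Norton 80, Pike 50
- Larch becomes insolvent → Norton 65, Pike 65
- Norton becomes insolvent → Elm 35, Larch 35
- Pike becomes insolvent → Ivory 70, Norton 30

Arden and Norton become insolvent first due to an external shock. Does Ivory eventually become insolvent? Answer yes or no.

Round 1 — Arden, Norton become insolvent (initial).
  Elm: +35 → 35 < 50
  Ivory: +65 → 65 < 120
  Larch: +35+35 → 70 ≥ 30
  Pike: +50 → 50 < 70
Round 2 — Larch becomes insolvent.
  Pike: +65 → 115 ≥ 70
Round 3 — Pike becomes insolvent.
  Ivory: +70 → 135 ≥ 120
Round 4 — Ivory becomes insolvent.
  Elm: +15 → 50 ≥ 50
Round 5 — Elm becomes insolvent.
No further insolvencies.

yes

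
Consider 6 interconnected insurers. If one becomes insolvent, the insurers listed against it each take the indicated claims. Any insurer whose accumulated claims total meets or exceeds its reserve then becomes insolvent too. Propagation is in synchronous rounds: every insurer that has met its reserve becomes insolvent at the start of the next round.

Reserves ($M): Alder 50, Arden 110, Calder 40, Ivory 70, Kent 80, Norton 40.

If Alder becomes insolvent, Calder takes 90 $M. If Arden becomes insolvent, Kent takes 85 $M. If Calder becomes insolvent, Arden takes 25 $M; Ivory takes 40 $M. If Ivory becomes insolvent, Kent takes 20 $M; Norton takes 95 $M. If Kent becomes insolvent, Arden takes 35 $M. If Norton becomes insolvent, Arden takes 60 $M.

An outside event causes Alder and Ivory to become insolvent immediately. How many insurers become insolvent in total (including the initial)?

Round 1 — Alder, Ivory become insolvent (initial).
  Calder: +90 → 90 ≥ 40
  Kent: +20 → 20 < 80
  Norton: +95 → 95 ≥ 40
Round 2 — Calder, Norton become insolvent.
  Arden: +25+60 → 85 < 110
No further insolvencies.

4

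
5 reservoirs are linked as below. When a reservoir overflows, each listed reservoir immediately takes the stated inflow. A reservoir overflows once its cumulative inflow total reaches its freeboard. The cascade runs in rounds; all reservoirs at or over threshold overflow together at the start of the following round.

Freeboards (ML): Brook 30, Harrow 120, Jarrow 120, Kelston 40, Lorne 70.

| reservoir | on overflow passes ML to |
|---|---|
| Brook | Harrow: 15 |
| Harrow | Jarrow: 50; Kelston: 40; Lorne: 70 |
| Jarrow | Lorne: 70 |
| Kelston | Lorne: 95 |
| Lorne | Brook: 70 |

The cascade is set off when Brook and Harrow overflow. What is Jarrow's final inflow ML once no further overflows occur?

Round 1 — Brook, Harrow overflow (initial).
  Jarrow: +50 → 50 < 120
  Kelston: +40 → 40 ≥ 40
  Lorne: +70 → 70 ≥ 70
Round 2 — Kelston, Lorne overflow.
No further overflows.

50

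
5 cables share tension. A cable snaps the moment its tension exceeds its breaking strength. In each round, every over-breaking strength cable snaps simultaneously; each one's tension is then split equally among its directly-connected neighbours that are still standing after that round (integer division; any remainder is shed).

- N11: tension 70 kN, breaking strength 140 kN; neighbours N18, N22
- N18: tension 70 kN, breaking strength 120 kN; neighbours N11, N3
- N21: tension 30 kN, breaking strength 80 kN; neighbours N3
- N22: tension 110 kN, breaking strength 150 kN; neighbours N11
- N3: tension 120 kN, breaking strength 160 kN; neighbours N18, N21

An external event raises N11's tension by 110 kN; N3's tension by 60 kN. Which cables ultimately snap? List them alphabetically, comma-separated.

Round 1 — N11 at 180 > 140; N3 at 180 > 160. N11, N3 snap.
  N11 sheds 180 kN to N18, N22: 90 each.
    N18: 70+90 = 160 > 120
    N22: 110+90 = 200 > 150
  N3 sheds 180 kN to N18, N21: 90 each.
    N18: 160+90 = 250 > 120
    N21: 30+90 = 120 > 80
Round 2 — N18, N21, N22 snap.
  N18 sheds 250 kN: no online neighbours, lost.
  N21 sheds 120 kN: no online neighbours, lost.
  N22 sheds 200 kN: no online neighbours, lost.
No further breaks.

N11, N18, N21, N22, N3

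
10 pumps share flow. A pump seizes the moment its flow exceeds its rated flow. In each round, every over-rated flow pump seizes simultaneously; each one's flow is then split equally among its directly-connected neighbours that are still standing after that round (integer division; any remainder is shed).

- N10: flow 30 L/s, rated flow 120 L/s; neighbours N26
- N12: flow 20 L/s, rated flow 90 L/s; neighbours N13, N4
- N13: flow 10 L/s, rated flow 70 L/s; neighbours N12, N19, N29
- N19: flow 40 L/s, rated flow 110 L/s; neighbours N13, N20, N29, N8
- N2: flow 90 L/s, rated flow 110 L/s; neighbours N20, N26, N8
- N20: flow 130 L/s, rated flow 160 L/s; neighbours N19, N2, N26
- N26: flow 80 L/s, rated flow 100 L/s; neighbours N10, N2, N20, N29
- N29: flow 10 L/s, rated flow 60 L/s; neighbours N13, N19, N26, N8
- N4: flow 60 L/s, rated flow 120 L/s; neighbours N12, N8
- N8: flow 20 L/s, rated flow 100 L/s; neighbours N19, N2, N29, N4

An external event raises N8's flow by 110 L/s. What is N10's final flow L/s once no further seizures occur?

100

Round 1 — N8 at 130 > 100. N8 seizes.
  N8 sheds 130 L/s to N19, N2, N29, N4: 32 each (2 lost).
    N19: 40+32 = 72 ≤ 110
    N2: 90+32 = 122 > 110
    N29: 10+32 = 42 ≤ 60
    N4: 60+32 = 92 ≤ 120
Round 2 — N2 seizes.
  N2 sheds 122 L/s to N20, N26: 61 each.
    N20: 130+61 = 191 > 160
    N26: 80+61 = 141 > 100
Round 3 — N20, N26 seize.
  N20 sheds 191 L/s to N19: 191 each.
    N19: 72+191 = 263 > 110
  N26 sheds 141 L/s to N10, N29: 70 each (1 lost).
    N10: 30+70 = 100 ≤ 120
    N29: 42+70 = 112 > 60
Round 4 — N19, N29 seize.
  N19 sheds 263 L/s to N13: 263 each.
    N13: 10+263 = 273 > 70
  N29 sheds 112 L/s to N13: 112 each.
    N13: 273+112 = 385 > 70
Round 5 — N13 seizes.
  N13 sheds 385 L/s to N12: 385 each.
    N12: 20+385 = 405 > 90
Round 6 — N12 seizes.
  N12 sheds 405 L/s to N4: 405 each.
    N4: 92+405 = 497 > 120
Round 7 — N4 seizes.
  N4 sheds 497 L/s: no online neighbours, lost.
No further seizures.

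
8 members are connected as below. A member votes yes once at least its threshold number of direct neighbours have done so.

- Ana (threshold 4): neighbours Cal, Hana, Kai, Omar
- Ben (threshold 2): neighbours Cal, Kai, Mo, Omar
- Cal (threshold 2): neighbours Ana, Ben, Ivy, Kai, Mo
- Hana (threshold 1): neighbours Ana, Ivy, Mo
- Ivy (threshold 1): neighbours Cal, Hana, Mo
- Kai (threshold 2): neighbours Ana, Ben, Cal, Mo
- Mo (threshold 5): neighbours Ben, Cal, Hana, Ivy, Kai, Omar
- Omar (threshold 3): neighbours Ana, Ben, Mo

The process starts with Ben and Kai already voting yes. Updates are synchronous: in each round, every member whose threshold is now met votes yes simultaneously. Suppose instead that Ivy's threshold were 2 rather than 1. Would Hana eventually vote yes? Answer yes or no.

With Ivy's threshold at 2:
Round 1 — Ben, Kai vote yes (initial).
Round 2 — checking thresholds:
  Ana: 1 of 4 neighbours < 4, not yet.
  Cal: 2 of 5 neighbours ≥ 2, votes yes.
  Mo: 2 of 6 neighbours < 5, not yet.
  Omar: 1 of 3 neighbours < 3, not yet.
Round 3 — no new yes votes; cascade stops.

no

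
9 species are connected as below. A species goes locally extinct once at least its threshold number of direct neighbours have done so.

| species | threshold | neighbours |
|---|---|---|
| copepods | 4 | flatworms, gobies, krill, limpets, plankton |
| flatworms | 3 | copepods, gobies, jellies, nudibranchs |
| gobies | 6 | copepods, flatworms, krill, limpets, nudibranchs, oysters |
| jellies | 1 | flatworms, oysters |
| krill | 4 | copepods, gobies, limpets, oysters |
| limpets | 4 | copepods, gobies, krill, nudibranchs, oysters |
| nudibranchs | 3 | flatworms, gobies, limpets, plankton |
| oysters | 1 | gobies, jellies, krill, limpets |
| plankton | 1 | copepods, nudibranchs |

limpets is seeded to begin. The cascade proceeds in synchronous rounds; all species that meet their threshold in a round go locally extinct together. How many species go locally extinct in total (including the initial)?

3

Round 1 — limpets goes locally extinct (initial).
Round 2 — checking thresholds:
  copepods: 1 of 5 neighbours < 4, not yet.
  gobies: 1 of 6 neighbours < 6, not yet.
  krill: 1 of 4 neighbours < 4, not yet.
  nudibranchs: 1 of 4 neighbours < 3, not yet.
  oysters: 1 of 4 neighbours ≥ 1, goes locally extinct.
Round 3 — checking thresholds:
  copepods: 1 of 5 neighbours < 4, not yet.
  gobies: 2 of 6 neighbours < 6, not yet.
  jellies: 1 of 2 neighbours ≥ 1, goes locally extinct.
  krill: 2 of 4 neighbours < 4, not yet.
  nudibranchs: 1 of 4 neighbours < 3, not yet.
Round 4 — no new extinctions; cascade stops.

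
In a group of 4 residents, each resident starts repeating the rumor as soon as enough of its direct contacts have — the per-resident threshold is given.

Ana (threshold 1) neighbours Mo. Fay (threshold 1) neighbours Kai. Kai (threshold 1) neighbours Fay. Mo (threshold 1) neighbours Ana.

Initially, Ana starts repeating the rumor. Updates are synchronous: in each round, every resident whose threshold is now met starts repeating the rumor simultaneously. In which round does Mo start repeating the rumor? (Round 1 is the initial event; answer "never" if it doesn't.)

Round 1 — Ana starts repeating the rumor (initial).
Round 2 — checking thresholds:
  Mo: 1 of 1 neighbours ≥ 1, starts repeating the rumor.
Round 3 — no new spreads; cascade stops.

2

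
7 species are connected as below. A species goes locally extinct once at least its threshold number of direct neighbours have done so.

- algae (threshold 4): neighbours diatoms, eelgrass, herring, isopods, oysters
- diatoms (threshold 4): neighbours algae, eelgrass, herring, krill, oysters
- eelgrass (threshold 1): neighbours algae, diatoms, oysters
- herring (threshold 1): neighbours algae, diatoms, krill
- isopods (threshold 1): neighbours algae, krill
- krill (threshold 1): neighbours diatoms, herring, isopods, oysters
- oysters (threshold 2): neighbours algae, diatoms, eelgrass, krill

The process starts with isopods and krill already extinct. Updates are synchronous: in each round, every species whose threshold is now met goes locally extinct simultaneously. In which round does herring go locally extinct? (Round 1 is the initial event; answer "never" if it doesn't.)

Round 1 — isopods, krill go locally extinct (initial).
Round 2 — checking thresholds:
  algae: 1 of 5 neighbours < 4, not yet.
  diatoms: 1 of 5 neighbours < 4, not yet.
  herring: 1 of 3 neighbours ≥ 1, goes locally extinct.
  oysters: 1 of 4 neighbours < 2, not yet.
Round 3 — no new extinctions; cascade stops.

2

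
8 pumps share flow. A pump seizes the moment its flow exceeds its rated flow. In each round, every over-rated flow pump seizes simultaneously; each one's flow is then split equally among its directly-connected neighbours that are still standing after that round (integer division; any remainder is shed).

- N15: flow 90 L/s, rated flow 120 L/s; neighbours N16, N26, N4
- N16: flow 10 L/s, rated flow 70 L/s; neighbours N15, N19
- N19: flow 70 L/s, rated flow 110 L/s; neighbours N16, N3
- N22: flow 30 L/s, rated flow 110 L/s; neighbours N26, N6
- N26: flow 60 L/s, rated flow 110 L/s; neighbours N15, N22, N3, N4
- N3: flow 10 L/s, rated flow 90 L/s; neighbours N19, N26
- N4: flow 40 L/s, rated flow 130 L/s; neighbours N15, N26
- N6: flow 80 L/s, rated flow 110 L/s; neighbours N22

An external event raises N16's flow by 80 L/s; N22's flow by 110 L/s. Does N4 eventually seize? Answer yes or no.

Round 1 — N16 at 90 > 70; N22 at 140 > 110. N16, N22 seize.
  N16 sheds 90 L/s to N15, N19: 45 each.
    N15: 90+45 = 135 > 120
    N19: 70+45 = 115 > 110
  N22 sheds 140 L/s to N26, N6: 70 each.
    N26: 60+70 = 130 > 110
    N6: 80+70 = 150 > 110
Round 2 — N15, N19, N26, N6 seize.
  N15 sheds 135 L/s to N4: 135 each.
    N4: 40+135 = 175 > 130
  N19 sheds 115 L/s to N3: 115 each.
    N3: 10+115 = 125 > 90
  N26 sheds 130 L/s to N3, N4: 65 each.
    N3: 125+65 = 190 > 90
    N4: 175+65 = 240 > 130
  N6 sheds 150 L/s: no online neighbours, lost.
Round 3 — N3, N4 seize.
  N3 sheds 190 L/s: no online neighbours, lost.
  N4 sheds 240 L/s: no online neighbours, lost.
No further seizures.

yes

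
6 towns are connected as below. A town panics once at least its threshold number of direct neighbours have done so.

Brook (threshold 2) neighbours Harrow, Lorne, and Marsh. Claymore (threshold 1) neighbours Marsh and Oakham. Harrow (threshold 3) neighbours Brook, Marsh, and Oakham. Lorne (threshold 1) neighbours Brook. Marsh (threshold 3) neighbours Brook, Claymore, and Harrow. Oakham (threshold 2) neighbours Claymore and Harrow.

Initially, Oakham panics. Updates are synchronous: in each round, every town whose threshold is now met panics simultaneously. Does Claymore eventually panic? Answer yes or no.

yes

Round 1 — Oakham panics (initial).
Round 2 — checking thresholds:
  Claymore: 1 of 2 neighbours ≥ 1, panics.
  Harrow: 1 of 3 neighbours < 3, holds.
Round 3 — no new panics; cascade stops.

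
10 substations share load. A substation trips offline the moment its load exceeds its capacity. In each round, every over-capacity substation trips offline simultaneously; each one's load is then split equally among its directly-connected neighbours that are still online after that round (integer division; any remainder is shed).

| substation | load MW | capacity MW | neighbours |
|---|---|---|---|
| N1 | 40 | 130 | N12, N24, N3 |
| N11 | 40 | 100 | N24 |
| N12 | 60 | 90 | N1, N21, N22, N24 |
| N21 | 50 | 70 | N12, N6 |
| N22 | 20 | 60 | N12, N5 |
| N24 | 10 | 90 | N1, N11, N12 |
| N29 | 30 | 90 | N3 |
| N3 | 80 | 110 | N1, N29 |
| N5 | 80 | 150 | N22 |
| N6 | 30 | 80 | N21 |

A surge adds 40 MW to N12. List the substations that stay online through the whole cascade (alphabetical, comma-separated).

Round 1 — N12 at 100 > 90. N12 trips offline.
  N12 sheds 100 MW to N1, N21, N22, N24: 25 each.
    N1: 40+25 = 65 ≤ 130
    N21: 50+25 = 75 > 70
    N22: 20+25 = 45 ≤ 60
    N24: 10+25 = 35 ≤ 90
Round 2 — N21 trips offline.
  N21 sheds 75 MW to N6: 75 each.
    N6: 30+75 = 105 > 80
Round 3 — N6 trips offline.
  N6 sheds 105 MW: no online neighbours, lost.
No further trips.

N1, N11, N22, N24, N29, N3, N5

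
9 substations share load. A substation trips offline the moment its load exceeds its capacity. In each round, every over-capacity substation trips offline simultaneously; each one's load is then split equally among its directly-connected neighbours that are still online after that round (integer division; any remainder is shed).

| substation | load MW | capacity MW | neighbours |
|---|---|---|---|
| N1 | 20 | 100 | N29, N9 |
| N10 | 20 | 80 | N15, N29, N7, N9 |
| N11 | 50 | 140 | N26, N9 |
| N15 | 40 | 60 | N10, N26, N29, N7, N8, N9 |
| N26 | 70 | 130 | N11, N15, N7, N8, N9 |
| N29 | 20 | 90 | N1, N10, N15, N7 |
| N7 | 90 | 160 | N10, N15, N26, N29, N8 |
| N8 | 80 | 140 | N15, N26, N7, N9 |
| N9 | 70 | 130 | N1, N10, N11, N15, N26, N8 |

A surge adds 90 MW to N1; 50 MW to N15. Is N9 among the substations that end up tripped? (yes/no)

yes

Round 1 — N1 at 110 > 100; N15 at 90 > 60. N1, N15 trip offline.
  N1 sheds 110 MW to N29, N9: 55 each.
    N29: 20+55 = 75 ≤ 90
    N9: 70+55 = 125 ≤ 130
  N15 sheds 90 MW to N10, N26, N29, N7, N8, N9: 15 each.
    N10: 20+15 = 35 ≤ 80
    N26: 70+15 = 85 ≤ 130
    N29: 75+15 = 90 ≤ 90
    N7: 90+15 = 105 ≤ 160
    N8: 80+15 = 95 ≤ 140
    N9: 125+15 = 140 > 130
Round 2 — N9 trips offline.
  N9 sheds 140 MW to N10, N11, N26, N8: 35 each.
    N10: 35+35 = 70 ≤ 80
    N11: 50+35 = 85 ≤ 140
    N26: 85+35 = 120 ≤ 130
    N8: 95+35 = 130 ≤ 140
No further trips.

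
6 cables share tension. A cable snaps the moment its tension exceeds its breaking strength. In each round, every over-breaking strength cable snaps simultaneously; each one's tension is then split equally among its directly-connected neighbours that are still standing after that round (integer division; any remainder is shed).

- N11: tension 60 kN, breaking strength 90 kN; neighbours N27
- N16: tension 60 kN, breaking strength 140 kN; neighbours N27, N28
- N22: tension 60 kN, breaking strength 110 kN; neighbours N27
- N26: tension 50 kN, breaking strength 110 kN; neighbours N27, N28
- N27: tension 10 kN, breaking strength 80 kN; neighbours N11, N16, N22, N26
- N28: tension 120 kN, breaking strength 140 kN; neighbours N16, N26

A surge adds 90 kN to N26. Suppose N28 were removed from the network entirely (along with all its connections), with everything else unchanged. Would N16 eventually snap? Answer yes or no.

With N28 removed:
Round 1 — N26 at 140 > 110. N26 snaps.
  N26 sheds 140 kN to N27: 140 each.
    N27: 10+140 = 150 > 80
Round 2 — N27 snaps.
  N27 sheds 150 kN to N11, N16, N22: 50 each.
    N11: 60+50 = 110 > 90
    N16: 60+50 = 110 ≤ 140
    N22: 60+50 = 110 ≤ 110
Round 3 — N11 snaps.
  N11 sheds 110 kN: no online neighbours, lost.
No further breaks.

no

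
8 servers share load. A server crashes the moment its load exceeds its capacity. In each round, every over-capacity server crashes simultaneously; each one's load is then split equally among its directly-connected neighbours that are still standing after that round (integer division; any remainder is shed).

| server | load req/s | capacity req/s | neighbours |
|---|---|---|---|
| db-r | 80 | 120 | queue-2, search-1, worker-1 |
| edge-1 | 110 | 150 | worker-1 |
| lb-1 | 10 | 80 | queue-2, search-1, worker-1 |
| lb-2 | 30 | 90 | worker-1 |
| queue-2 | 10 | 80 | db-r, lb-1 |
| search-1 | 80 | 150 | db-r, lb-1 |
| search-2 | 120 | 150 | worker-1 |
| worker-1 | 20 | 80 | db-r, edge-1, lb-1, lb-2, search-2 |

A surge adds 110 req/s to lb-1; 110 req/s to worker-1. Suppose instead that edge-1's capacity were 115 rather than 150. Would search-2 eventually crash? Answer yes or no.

yes

With edge-1's capacity at 115:
Round 1 — lb-1 at 120 > 80; worker-1 at 130 > 80. lb-1, worker-1 crash.
  lb-1 sheds 120 req/s to queue-2, search-1: 60 each.
    queue-2: 10+60 = 70 ≤ 80
    search-1: 80+60 = 140 ≤ 150
  worker-1 sheds 130 req/s to db-r, edge-1, lb-2, search-2: 32 each (2 lost).
    db-r: 80+32 = 112 ≤ 120
    edge-1: 110+32 = 142 > 115
    lb-2: 30+32 = 62 ≤ 90
    search-2: 120+32 = 152 > 150
Round 2 — edge-1, search-2 crash.
  edge-1 sheds 142 req/s: no online neighbours, lost.
  search-2 sheds 152 req/s: no online neighbours, lost.
No further crashes.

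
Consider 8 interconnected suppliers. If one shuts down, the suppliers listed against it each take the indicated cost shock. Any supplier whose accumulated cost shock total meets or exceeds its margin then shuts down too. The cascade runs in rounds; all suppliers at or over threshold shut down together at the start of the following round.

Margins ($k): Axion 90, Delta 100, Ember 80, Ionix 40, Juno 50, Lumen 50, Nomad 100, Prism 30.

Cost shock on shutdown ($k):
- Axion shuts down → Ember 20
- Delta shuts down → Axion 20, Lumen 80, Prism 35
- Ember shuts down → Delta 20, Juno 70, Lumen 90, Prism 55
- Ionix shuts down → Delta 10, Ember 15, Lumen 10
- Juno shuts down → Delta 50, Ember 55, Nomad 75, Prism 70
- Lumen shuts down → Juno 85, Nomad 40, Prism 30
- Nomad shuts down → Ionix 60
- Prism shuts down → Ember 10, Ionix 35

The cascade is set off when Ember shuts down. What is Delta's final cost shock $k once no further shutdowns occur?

Round 1 — Ember shuts down (initial).
  Delta: +20 → 20 < 100
  Juno: +70 → 70 ≥ 50
  Lumen: +90 → 90 ≥ 50
  Prism: +55 → 55 ≥ 30
Round 2 — Juno, Lumen, Prism shut down.
  Delta: +50 → 70 < 100
  Ionix: +35 → 35 < 40
  Nomad: +75+40 → 115 ≥ 100
Round 3 — Nomad shuts down.
  Ionix: +60 → 95 ≥ 40
Round 4 — Ionix shuts down.
  Delta: +10 → 80 < 100
No further shutdowns.

80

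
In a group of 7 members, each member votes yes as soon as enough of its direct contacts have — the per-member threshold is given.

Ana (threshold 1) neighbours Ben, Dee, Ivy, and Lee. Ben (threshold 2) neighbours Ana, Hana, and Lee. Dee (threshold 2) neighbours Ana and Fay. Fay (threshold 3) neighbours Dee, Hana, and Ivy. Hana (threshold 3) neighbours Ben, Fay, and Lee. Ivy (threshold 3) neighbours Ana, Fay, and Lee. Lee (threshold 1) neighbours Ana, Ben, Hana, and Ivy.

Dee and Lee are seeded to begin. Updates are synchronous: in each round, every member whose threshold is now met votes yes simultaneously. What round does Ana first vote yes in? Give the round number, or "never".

2

Round 1 — Dee, Lee vote yes (initial).
Round 2 — checking thresholds:
  Ana: 2 of 4 neighbours ≥ 1, votes yes.
  Ben: 1 of 3 neighbours < 2, holds.
  Fay: 1 of 3 neighbours < 3, holds.
  Hana: 1 of 3 neighbours < 3, holds.
  Ivy: 1 of 3 neighbours < 3, holds.
Round 3 — checking thresholds:
  Ben: 2 of 3 neighbours ≥ 2, votes yes.
  Fay: 1 of 3 neighbours < 3, holds.
  Hana: 1 of 3 neighbours < 3, holds.
  Ivy: 2 of 3 neighbours < 3, holds.
Round 4 — no new yes votes; cascade stops.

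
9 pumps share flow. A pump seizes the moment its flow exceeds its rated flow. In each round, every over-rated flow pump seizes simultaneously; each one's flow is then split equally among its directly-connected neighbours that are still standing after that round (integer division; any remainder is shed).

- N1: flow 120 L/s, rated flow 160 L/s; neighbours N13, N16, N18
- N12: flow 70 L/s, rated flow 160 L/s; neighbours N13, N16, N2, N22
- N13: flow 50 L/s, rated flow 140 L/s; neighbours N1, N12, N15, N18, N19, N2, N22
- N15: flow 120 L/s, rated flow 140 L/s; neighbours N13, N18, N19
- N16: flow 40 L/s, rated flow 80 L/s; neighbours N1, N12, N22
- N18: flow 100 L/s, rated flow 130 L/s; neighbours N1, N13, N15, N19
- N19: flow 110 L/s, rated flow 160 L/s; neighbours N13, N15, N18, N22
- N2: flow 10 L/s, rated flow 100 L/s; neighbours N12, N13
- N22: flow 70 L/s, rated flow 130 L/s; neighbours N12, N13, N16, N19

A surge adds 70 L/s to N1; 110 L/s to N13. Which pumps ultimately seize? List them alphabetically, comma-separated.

Round 1 — N1 at 190 > 160; N13 at 160 > 140. N1, N13 seize.
  N1 sheds 190 L/s to N16, N18: 95 each.
    N16: 40+95 = 135 > 80
    N18: 100+95 = 195 > 130
  N13 sheds 160 L/s to N12, N15, N18, N19, N2, N22: 26 each (4 lost).
    N12: 70+26 = 96 ≤ 160
    N15: 120+26 = 146 > 140
    N18: 195+26 = 221 > 130
    N19: 110+26 = 136 ≤ 160
    N2: 10+26 = 36 ≤ 100
    N22: 70+26 = 96 ≤ 130
Round 2 — N15, N16, N18 seize.
  N15 sheds 146 L/s to N19: 146 each.
    N19: 136+146 = 282 > 160
  N16 sheds 135 L/s to N12, N22: 67 each (1 lost).
    N12: 96+67 = 163 > 160
    N22: 96+67 = 163 > 130
  N18 sheds 221 L/s to N19: 221 each.
    N19: 282+221 = 503 > 160
Round 3 — N12, N19, N22 seize.
  N12 sheds 163 L/s to N2: 163 each.
    N2: 36+163 = 199 > 100
  N19 sheds 503 L/s: no online neighbours, lost.
  N22 sheds 163 L/s: no online neighbours, lost.
Round 4 — N2 seizes.
  N2 sheds 199 L/s: no online neighbours, lost.
No further seizures.

N1, N12, N13, N15, N16, N18, N19, N2, N22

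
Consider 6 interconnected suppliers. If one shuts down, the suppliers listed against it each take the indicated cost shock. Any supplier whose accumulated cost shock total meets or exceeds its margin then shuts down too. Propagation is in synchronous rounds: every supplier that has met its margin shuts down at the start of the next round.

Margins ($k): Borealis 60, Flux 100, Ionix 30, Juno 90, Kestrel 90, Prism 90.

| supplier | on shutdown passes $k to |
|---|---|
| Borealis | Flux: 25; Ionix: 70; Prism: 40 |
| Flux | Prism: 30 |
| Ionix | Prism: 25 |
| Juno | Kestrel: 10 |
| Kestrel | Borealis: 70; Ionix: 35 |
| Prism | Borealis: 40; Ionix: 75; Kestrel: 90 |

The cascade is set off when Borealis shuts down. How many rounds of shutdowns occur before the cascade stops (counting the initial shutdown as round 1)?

Round 1 — Borealis shuts down (initial).
  Flux: +25 → 25 < 100
  Ionix: +70 → 70 ≥ 30
  Prism: +40 → 40 < 90
Round 2 — Ionix shuts down.
  Prism: +25 → 65 < 90
No further shutdowns.

2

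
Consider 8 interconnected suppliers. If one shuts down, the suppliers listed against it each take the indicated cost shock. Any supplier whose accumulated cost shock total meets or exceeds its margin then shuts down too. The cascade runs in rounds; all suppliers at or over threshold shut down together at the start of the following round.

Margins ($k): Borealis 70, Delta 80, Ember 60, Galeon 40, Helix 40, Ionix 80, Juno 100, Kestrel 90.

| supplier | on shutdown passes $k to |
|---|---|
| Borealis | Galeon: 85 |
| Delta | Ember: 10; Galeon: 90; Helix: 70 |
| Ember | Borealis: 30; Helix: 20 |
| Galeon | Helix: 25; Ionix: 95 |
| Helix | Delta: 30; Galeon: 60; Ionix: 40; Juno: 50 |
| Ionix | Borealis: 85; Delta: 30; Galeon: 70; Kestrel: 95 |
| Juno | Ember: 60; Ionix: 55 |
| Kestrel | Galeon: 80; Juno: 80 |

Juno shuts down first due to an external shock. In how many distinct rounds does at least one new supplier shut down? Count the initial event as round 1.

2

Round 1 — Juno shuts down (initial).
  Ember: +60 → 60 ≥ 60
  Ionix: +55 → 55 < 80
Round 2 — Ember shuts down.
  Borealis: +30 → 30 < 70
  Helix: +20 → 20 < 40
No further shutdowns.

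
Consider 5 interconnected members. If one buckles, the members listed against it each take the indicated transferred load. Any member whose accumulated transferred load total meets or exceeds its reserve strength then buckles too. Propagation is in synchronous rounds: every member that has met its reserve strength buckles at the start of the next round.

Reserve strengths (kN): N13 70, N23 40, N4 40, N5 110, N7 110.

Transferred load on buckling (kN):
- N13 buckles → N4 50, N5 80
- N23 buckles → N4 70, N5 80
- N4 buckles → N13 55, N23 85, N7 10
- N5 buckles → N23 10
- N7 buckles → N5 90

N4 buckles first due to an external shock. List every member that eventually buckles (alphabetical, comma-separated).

N23, N4

Round 1 — N4 buckles (initial).
  N13: +55 → 55 < 70
  N23: +85 → 85 ≥ 40
  N7: +10 → 10 < 110
Round 2 — N23 buckles.
  N5: +80 → 80 < 110
No further bucklings.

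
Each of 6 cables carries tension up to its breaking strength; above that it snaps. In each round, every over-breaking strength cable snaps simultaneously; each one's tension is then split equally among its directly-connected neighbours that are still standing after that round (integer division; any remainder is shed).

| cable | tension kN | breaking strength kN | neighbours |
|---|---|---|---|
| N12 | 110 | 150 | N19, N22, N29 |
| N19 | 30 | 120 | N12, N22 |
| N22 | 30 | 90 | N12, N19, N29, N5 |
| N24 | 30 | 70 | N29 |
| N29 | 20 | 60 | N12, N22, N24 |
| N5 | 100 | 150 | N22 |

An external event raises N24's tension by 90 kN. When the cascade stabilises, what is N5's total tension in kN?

Round 1 — N24 at 120 > 70. N24 snaps.
  N24 sheds 120 kN to N29: 120 each.
    N29: 20+120 = 140 > 60
Round 2 — N29 snaps.
  N29 sheds 140 kN to N12, N22: 70 each.
    N12: 110+70 = 180 > 150
    N22: 30+70 = 100 > 90
Round 3 — N12, N22 snap.
  N12 sheds 180 kN to N19: 180 each.
    N19: 30+180 = 210 > 120
  N22 sheds 100 kN to N19, N5: 50 each.
    N19: 210+50 = 260 > 120
    N5: 100+50 = 150 ≤ 150
Round 4 — N19 snaps.
  N19 sheds 260 kN: no online neighbours, lost.
No further breaks.

150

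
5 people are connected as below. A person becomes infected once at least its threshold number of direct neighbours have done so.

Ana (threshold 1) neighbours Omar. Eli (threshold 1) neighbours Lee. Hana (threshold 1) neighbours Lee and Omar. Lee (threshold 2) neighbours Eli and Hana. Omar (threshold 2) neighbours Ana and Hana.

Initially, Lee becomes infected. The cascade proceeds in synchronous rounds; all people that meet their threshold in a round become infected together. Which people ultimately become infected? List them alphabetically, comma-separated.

Eli, Hana, Lee

Round 1 — Lee becomes infected (initial).
Round 2 — checking thresholds:
  Eli: 1 of 1 neighbours ≥ 1, becomes infected.
  Hana: 1 of 2 neighbours ≥ 1, becomes infected.
Round 3 — no new infections; cascade stops.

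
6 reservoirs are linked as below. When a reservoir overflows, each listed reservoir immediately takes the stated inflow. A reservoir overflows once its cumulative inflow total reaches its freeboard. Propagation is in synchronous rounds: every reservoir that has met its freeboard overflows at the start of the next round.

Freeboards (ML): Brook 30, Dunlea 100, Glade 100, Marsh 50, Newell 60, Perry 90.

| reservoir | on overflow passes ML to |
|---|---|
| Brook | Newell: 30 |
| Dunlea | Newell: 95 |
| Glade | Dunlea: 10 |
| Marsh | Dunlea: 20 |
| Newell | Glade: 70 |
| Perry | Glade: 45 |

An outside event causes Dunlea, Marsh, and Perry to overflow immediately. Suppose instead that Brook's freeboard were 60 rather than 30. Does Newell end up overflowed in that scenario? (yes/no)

With Brook's freeboard at 60:
Round 1 — Dunlea, Marsh, Perry overflow (initial).
  Glade: +45 → 45 < 100
  Newell: +95 → 95 ≥ 60
Round 2 — Newell overflows.
  Glade: +70 → 115 ≥ 100
Round 3 — Glade overflows.
No further overflows.

yes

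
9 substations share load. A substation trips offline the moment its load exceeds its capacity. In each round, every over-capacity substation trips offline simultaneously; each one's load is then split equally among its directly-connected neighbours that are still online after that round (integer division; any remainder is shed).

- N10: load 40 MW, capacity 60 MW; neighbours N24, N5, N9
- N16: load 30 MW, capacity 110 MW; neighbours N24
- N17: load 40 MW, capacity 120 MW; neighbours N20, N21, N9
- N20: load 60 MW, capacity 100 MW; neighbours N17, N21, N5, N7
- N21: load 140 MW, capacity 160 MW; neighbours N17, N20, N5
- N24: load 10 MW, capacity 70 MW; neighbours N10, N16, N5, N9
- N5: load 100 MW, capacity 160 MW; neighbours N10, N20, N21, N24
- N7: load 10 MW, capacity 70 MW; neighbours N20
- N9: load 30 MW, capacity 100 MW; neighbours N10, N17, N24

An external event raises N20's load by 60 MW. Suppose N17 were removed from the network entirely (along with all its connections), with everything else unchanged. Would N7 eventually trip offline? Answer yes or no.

With N17 removed:
Round 1 — N20 at 120 > 100. N20 trips offline.
  N20 sheds 120 MW to N21, N5, N7: 40 each.
    N21: 140+40 = 180 > 160
    N5: 100+40 = 140 ≤ 160
    N7: 10+40 = 50 ≤ 70
Round 2 — N21 trips offline.
  N21 sheds 180 MW to N5: 180 each.
    N5: 140+180 = 320 > 160
Round 3 — N5 trips offline.
  N5 sheds 320 MW to N10, N24: 160 each.
    N10: 40+160 = 200 > 60
    N24: 10+160 = 170 > 70
Round 4 — N10, N24 trip offline.
  N10 sheds 200 MW to N9: 200 each.
    N9: 30+200 = 230 > 100
  N24 sheds 170 MW to N16, N9: 85 each.
    N16: 30+85 = 115 > 110
    N9: 230+85 = 315 > 100
Round 5 — N16, N9 trip offline.
  N16 sheds 115 MW: no online neighbours, lost.
  N9 sheds 315 MW: no online neighbours, lost.
No further trips.

no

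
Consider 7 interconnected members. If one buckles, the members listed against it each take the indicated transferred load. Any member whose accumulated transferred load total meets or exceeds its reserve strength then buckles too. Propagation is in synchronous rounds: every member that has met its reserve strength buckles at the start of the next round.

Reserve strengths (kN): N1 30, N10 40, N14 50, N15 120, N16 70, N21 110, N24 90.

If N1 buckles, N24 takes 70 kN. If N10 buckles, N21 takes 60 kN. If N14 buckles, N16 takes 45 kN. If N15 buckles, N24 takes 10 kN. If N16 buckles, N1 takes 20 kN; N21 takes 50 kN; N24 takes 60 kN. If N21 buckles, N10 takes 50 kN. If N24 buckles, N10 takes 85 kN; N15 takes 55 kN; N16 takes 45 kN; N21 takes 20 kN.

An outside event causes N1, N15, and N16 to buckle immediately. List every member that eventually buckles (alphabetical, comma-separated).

Round 1 — N1, N15, N16 buckle (initial).
  N21: +50 → 50 < 110
  N24: +70+10+60 → 140 ≥ 90
Round 2 — N24 buckles.
  N10: +85 → 85 ≥ 40
  N21: +20 → 70 < 110
Round 3 — N10 buckles.
  N21: +60 → 130 ≥ 110
Round 4 — N21 buckles.
No further bucklings.

N1, N10, N15, N16, N21, N24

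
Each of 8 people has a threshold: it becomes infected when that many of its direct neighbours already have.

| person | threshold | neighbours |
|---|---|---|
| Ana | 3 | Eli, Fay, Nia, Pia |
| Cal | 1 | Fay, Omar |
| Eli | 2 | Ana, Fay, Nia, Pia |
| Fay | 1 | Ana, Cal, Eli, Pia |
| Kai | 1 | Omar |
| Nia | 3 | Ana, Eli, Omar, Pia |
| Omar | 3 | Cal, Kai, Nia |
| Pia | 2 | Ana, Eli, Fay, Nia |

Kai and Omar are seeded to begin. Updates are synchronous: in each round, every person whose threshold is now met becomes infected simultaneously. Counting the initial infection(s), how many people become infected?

Round 1 — Kai, Omar become infected (initial).
Round 2 — checking thresholds:
  Cal: 1 of 2 neighbours ≥ 1, becomes infected.
  Nia: 1 of 4 neighbours < 3, below threshold.
Round 3 — checking thresholds:
  Fay: 1 of 4 neighbours ≥ 1, becomes infected.
  Nia: 1 of 4 neighbours < 3, below threshold.
Round 4 — no new infections; cascade stops.

4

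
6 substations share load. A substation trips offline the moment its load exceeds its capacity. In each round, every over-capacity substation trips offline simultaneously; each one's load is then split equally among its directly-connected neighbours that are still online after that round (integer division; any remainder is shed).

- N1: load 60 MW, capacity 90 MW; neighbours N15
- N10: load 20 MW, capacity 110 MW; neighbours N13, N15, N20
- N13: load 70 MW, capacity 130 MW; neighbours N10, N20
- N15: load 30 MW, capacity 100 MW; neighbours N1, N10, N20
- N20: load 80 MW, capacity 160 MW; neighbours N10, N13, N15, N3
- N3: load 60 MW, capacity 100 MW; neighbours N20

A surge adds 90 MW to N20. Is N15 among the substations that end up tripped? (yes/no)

Round 1 — N20 at 170 > 160. N20 trips offline.
  N20 sheds 170 MW to N10, N13, N15, N3: 42 each (2 lost).
    N10: 20+42 = 62 ≤ 110
    N13: 70+42 = 112 ≤ 130
    N15: 30+42 = 72 ≤ 100
    N3: 60+42 = 102 > 100
Round 2 — N3 trips offline.
  N3 sheds 102 MW: no online neighbours, lost.
No further trips.

no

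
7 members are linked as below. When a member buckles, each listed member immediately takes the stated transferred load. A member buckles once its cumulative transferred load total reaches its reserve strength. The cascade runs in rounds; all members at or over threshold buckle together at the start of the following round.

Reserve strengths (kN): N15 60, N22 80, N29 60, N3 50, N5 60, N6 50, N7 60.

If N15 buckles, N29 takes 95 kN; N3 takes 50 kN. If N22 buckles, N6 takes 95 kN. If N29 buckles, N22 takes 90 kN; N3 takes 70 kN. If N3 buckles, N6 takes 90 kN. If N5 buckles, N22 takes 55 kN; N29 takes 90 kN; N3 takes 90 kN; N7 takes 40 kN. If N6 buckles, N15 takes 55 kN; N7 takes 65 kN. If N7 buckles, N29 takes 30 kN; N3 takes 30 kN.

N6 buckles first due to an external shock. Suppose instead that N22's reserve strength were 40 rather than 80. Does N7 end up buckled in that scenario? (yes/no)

yes

With N22's reserve strength at 40:
Round 1 — N6 buckles (initial).
  N15: +55 → 55 < 60
  N7: +65 → 65 ≥ 60
Round 2 — N7 buckles.
  N29: +30 → 30 < 60
  N3: +30 → 30 < 50
No further bucklings.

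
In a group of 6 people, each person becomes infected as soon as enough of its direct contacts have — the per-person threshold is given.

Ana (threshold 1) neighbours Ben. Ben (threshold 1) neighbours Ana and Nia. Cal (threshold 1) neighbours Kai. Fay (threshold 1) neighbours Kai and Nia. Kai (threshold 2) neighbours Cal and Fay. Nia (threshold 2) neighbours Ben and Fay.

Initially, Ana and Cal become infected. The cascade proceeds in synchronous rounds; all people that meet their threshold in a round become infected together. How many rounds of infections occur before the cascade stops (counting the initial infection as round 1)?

Round 1 — Ana, Cal become infected (initial).
Round 2 — checking thresholds:
  Ben: 1 of 2 neighbours ≥ 1, becomes infected.
  Kai: 1 of 2 neighbours < 2, below threshold.
Round 3 — no new infections; cascade stops.

2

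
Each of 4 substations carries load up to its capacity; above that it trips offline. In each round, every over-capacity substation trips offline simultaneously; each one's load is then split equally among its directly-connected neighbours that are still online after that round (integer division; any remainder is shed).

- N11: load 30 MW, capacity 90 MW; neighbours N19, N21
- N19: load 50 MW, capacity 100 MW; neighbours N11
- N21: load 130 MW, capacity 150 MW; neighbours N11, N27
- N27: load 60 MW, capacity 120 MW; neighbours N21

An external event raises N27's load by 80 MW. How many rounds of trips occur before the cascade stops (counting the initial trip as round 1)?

4

Round 1 — N27 at 140 > 120. N27 trips offline.
  N27 sheds 140 MW to N21: 140 each.
    N21: 130+140 = 270 > 150
Round 2 — N21 trips offline.
  N21 sheds 270 MW to N11: 270 each.
    N11: 30+270 = 300 > 90
Round 3 — N11 trips offline.
  N11 sheds 300 MW to N19: 300 each.
    N19: 50+300 = 350 > 100
Round 4 — N19 trips offline.
  N19 sheds 350 MW: no online neighbours, lost.
No further trips.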